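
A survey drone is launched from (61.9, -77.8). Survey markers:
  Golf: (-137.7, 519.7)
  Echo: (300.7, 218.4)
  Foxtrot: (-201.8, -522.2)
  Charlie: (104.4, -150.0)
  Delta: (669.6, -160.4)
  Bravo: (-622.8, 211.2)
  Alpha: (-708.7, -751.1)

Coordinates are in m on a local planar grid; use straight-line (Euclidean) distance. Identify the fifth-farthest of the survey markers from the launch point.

Distances from the launch point ((61.9, -77.8)):
Alpha: 1023.3 m
Bravo: 743.2 m
Golf: 630.0 m
Delta: 613.3 m
Foxtrot: 516.7 m
Echo: 380.5 m
Charlie: 83.8 m
The fifth-farthest is Foxtrot at 516.7 m.

Foxtrot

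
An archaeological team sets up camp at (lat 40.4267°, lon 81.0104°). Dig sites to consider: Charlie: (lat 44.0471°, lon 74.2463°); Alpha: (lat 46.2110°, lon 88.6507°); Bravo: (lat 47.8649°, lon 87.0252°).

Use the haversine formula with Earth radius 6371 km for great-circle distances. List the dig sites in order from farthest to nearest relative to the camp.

Computing each great-circle distance from (lat 40.4267°, lon 81.0104°):
Bravo (lat 47.8649°, lon 87.0252°): 955.5 km
Alpha (lat 46.2110°, lon 88.6507°): 891.2 km
Charlie (lat 44.0471°, lon 74.2463°): 686.8 km

Bravo, Alpha, Charlie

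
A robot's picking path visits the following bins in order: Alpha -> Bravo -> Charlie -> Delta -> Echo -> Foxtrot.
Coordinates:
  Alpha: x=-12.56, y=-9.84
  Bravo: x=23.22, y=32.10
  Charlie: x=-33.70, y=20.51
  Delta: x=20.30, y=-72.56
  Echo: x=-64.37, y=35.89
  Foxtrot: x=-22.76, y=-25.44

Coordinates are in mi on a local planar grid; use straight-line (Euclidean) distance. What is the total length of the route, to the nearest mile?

433 mi

Leg distances:
Alpha→Bravo: 55.1 mi  (cumulative 55.1 mi)
Bravo→Charlie: 58.1 mi  (cumulative 113.2 mi)
Charlie→Delta: 107.6 mi  (cumulative 220.8 mi)
Delta→Echo: 137.6 mi  (cumulative 358.4 mi)
Echo→Foxtrot: 74.1 mi  (cumulative 432.5 mi)
Total route length ≈ 433 mi.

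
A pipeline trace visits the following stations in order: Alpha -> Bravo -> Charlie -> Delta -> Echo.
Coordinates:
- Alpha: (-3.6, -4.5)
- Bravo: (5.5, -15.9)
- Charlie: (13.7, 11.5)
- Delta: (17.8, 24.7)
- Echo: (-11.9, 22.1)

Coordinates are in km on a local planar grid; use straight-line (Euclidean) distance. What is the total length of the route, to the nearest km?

87 km

Leg distances:
Alpha→Bravo: 14.6 km  (cumulative 14.6 km)
Bravo→Charlie: 28.6 km  (cumulative 43.2 km)
Charlie→Delta: 13.8 km  (cumulative 57.0 km)
Delta→Echo: 29.8 km  (cumulative 86.8 km)
Total route length ≈ 87 km.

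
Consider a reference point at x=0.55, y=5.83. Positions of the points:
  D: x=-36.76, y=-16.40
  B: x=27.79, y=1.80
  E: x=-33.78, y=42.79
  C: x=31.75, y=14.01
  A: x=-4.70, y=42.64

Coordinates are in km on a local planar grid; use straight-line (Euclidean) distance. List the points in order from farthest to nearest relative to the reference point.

Distances from the reference point:
E x=-33.78, y=42.79: 50.4 km
D x=-36.76, y=-16.40: 43.4 km
A x=-4.70, y=42.64: 37.2 km
C x=31.75, y=14.01: 32.3 km
B x=27.79, y=1.80: 27.5 km

E, D, A, C, B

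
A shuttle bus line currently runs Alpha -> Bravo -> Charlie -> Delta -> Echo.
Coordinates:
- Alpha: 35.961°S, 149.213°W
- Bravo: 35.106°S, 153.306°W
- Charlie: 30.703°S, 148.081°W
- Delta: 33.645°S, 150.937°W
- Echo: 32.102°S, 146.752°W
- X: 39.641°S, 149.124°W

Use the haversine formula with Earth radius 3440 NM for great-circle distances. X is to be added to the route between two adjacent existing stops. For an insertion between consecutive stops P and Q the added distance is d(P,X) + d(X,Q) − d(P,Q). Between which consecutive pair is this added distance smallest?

between Alpha and Bravo

Added distance for inserting X between each consecutive pair:
Alpha–Bravo: 352.0 NM
Bravo–Charlie: 503.5 NM
Charlie–Delta: 680.9 NM
Delta–Echo: 607.0 NM
Smallest added distance is 352.0 NM, inserting between Alpha and Bravo.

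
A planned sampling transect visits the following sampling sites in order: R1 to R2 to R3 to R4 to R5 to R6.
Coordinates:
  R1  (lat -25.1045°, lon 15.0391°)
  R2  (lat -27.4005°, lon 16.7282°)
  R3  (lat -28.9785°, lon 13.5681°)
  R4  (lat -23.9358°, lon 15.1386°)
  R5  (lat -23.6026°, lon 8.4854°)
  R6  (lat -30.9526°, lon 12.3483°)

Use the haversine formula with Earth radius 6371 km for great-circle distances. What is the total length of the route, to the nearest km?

2824 km

Leg distances:
R1→R2: 305.9 km  (cumulative 305.9 km)
R2→R3: 355.9 km  (cumulative 661.8 km)
R3→R4: 582.1 km  (cumulative 1243.9 km)
R4→R5: 678.0 km  (cumulative 1921.9 km)
R5→R6: 901.8 km  (cumulative 2823.7 km)
Total route length ≈ 2824 km.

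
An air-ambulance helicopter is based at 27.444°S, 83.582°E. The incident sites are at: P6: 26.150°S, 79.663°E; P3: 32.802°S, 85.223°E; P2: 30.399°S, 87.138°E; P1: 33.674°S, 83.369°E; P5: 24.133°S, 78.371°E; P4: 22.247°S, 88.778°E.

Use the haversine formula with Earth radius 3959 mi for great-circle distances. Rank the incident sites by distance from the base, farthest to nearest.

P4, P1, P5, P3, P2, P6

Computing each great-circle distance from 27.444°S, 83.582°E:
P4 22.247°S, 88.778°E: 484.7 mi
P1 33.674°S, 83.369°E: 430.7 mi
P5 24.133°S, 78.371°E: 396.7 mi
P3 32.802°S, 85.223°E: 383.0 mi
P2 30.399°S, 87.138°E: 296.5 mi
P6 26.150°S, 79.663°E: 257.7 mi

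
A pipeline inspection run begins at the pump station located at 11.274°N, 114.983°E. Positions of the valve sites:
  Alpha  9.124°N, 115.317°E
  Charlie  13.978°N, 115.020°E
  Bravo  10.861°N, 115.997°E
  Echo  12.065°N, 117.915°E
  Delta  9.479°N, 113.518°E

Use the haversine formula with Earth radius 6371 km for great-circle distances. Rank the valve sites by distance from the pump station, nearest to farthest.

Bravo, Alpha, Delta, Charlie, Echo

Distances from the pump station:
Bravo 10.861°N, 115.997°E: 119.8 km
Alpha 9.124°N, 115.317°E: 241.8 km
Delta 9.479°N, 113.518°E: 256.0 km
Charlie 13.978°N, 115.020°E: 300.7 km
Echo 12.065°N, 117.915°E: 331.2 km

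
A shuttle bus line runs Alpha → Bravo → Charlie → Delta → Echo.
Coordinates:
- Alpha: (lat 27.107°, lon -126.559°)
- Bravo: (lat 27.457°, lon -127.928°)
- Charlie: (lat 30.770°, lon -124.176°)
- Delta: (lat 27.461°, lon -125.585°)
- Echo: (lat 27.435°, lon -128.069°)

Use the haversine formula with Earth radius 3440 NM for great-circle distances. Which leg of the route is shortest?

Alpha–Bravo

Leg distances:
Alpha→Bravo: 76.0 NM
Bravo→Charlie: 279.8 NM
Charlie→Delta: 212.0 NM
Delta→Echo: 132.4 NM
The shortest leg is Alpha–Bravo at 76.0 NM.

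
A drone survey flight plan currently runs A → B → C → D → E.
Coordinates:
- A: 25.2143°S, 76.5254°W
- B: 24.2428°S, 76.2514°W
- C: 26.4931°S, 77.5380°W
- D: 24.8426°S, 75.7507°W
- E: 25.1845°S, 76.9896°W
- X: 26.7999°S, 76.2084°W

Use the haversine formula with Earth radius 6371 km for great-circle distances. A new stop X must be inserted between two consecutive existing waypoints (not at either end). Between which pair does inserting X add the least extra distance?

between C and D

Added distance for inserting X between each consecutive pair:
A–B: 352.0 km
B–C: 139.2 km
C–D: 102.4 km
D–E: 287.8 km
Smallest added distance is 102.4 km, inserting between C and D.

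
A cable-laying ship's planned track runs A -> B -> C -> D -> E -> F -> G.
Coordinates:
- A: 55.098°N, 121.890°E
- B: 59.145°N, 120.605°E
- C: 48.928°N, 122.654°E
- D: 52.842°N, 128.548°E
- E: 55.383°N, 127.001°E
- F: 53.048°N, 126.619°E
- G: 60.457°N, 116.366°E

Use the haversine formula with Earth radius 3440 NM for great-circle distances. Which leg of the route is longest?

B–C

Leg distances:
A→B: 246.6 NM
B→C: 617.6 NM
C→D: 323.9 NM
D→E: 162.0 NM
E→F: 140.8 NM
F→G: 557.0 NM
The longest leg is B–C at 617.6 NM.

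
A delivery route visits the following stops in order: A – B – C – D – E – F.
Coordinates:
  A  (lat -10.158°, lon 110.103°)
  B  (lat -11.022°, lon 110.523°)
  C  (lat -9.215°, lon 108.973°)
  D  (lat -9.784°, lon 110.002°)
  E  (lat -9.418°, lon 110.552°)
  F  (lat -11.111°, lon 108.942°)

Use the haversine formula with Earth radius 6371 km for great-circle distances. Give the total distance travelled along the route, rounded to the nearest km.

829 km

Leg distances:
A→B: 106.5 km  (cumulative 106.5 km)
B→C: 263.0 km  (cumulative 369.5 km)
C→D: 129.4 km  (cumulative 498.8 km)
D→E: 72.7 km  (cumulative 571.6 km)
E→F: 257.8 km  (cumulative 829.4 km)
Total route length ≈ 829 km.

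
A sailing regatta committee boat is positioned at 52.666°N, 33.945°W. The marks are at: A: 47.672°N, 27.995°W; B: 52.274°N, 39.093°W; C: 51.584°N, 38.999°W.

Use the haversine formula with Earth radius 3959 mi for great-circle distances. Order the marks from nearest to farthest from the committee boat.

B, C, A

Distance from the committee boat at 52.666°N, 33.945°W to each:
B 52.274°N, 39.093°W: 218.3 mi
C 51.584°N, 38.999°W: 227.0 mi
A 47.672°N, 27.995°W: 433.8 mi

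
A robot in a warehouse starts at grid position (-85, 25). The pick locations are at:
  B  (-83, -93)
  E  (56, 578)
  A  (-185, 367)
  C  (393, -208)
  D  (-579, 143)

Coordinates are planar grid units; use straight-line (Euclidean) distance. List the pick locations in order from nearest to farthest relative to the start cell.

Distance from the start cell at (-85, 25) to each:
B (-83, -93): 118.0
A (-185, 367): 356.3
D (-579, 143): 507.9
C (393, -208): 531.8
E (56, 578): 570.7

B, A, D, C, E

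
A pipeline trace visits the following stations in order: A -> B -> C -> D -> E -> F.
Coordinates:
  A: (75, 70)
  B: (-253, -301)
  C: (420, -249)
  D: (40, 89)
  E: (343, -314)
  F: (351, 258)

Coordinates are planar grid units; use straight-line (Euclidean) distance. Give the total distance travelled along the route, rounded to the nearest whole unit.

Leg distances:
A→B: 495.2  (cumulative 495.2)
B→C: 675.0  (cumulative 1170.2)
C→D: 508.6  (cumulative 1678.8)
D→E: 504.2  (cumulative 2183.0)
E→F: 572.1  (cumulative 2755.0)
Total route length ≈ 2755.

2755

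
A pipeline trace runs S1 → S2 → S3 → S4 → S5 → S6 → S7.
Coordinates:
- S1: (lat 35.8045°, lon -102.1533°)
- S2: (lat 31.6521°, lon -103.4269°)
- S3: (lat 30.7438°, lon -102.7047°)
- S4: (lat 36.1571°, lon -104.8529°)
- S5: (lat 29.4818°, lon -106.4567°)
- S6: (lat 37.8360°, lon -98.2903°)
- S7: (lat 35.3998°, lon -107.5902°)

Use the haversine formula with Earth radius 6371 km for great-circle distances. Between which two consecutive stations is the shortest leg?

Leg distances:
S1→S2: 476.5 km
S2→S3: 122.1 km
S3→S4: 634.0 km
S4→S5: 757.2 km
S5→S6: 1196.5 km
S6→S7: 872.6 km
The shortest leg is S2–S3 at 122.1 km.

S2–S3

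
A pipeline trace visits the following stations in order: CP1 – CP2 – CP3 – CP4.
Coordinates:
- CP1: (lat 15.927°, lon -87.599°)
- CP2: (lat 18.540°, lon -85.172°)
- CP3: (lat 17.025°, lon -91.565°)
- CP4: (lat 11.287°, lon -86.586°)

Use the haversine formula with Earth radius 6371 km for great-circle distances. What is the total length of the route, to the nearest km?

1920 km

Leg distances:
CP1→CP2: 388.4 km  (cumulative 388.4 km)
CP2→CP3: 697.5 km  (cumulative 1085.9 km)
CP3→CP4: 833.7 km  (cumulative 1919.5 km)
Total route length ≈ 1920 km.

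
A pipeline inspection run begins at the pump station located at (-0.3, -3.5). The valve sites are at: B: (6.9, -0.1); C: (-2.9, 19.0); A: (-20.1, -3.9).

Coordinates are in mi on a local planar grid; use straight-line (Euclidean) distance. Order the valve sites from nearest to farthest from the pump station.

Distance from the pump station at (-0.3, -3.5) to each:
B (6.9, -0.1): 8.0 mi
A (-20.1, -3.9): 19.8 mi
C (-2.9, 19.0): 22.6 mi

B, A, C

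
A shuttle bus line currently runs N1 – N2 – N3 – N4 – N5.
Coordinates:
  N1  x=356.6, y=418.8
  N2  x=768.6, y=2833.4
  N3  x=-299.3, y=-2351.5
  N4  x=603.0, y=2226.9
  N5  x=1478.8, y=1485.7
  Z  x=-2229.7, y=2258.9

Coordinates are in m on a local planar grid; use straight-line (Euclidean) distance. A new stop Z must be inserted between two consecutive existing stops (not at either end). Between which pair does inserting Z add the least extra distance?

between N2 and N3

Added distance for inserting Z between each consecutive pair:
N1–N2: 3777.4 m
N2–N3: 2757.3 m
N3–N4: 3164.6 m
N4–N5: 5473.8 m
Smallest added distance is 2757.3 m, inserting between N2 and N3.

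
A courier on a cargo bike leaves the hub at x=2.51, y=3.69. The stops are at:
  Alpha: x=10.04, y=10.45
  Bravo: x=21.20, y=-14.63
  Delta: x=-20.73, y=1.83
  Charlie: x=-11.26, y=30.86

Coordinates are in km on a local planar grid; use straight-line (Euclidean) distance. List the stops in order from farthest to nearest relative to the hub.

Charlie, Bravo, Delta, Alpha

Distance from the hub at x=2.51, y=3.69 to each:
Charlie x=-11.26, y=30.86: 30.5 km
Bravo x=21.20, y=-14.63: 26.2 km
Delta x=-20.73, y=1.83: 23.3 km
Alpha x=10.04, y=10.45: 10.1 km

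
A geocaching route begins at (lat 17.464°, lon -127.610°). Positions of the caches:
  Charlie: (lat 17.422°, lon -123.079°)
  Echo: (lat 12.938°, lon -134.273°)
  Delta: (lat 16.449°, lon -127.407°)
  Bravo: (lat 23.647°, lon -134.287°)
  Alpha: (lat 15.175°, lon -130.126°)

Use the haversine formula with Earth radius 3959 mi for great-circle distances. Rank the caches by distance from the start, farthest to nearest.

Bravo, Echo, Charlie, Alpha, Delta

Distances from the start:
Bravo (lat 23.647°, lon -134.287°): 607.3 mi
Echo (lat 12.938°, lon -134.273°): 543.2 mi
Charlie (lat 17.422°, lon -123.079°): 298.7 mi
Alpha (lat 15.175°, lon -130.126°): 229.9 mi
Delta (lat 16.449°, lon -127.407°): 71.4 mi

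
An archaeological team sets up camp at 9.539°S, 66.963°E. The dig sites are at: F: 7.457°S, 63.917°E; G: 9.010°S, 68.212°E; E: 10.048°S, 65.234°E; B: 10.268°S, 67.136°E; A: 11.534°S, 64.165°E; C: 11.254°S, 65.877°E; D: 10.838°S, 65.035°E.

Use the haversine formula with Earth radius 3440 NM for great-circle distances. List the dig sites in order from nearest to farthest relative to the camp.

Computing each great-circle distance from 9.539°S, 66.963°E:
B 10.268°S, 67.136°E: 44.9 NM
G 9.010°S, 68.212°E: 80.5 NM
E 10.048°S, 65.234°E: 106.8 NM
C 11.254°S, 65.877°E: 121.3 NM
D 10.838°S, 65.035°E: 138.1 NM
A 11.534°S, 64.165°E: 204.0 NM
F 7.457°S, 63.917°E: 219.9 NM

B, G, E, C, D, A, F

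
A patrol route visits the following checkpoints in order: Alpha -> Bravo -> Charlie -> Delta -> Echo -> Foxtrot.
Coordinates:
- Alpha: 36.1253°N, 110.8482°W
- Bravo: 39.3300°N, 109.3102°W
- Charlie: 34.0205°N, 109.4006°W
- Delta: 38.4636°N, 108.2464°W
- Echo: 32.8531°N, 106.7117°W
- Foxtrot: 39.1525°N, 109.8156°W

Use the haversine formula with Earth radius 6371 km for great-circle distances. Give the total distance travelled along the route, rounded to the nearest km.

2869 km

Leg distances:
Alpha→Bravo: 381.1 km  (cumulative 381.1 km)
Bravo→Charlie: 590.4 km  (cumulative 971.6 km)
Charlie→Delta: 504.8 km  (cumulative 1476.3 km)
Delta→Echo: 639.1 km  (cumulative 2115.4 km)
Echo→Foxtrot: 753.9 km  (cumulative 2869.3 km)
Total route length ≈ 2869 km.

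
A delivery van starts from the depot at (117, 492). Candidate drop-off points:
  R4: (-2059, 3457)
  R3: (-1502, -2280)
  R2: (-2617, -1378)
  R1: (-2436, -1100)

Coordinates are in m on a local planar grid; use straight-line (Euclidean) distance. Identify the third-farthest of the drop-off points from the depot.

Distances from the depot ((117, 492)):
R4: 3677.8 m
R2: 3312.3 m
R3: 3210.2 m
R1: 3008.7 m
The third-farthest is R3 at 3210.2 m.

R3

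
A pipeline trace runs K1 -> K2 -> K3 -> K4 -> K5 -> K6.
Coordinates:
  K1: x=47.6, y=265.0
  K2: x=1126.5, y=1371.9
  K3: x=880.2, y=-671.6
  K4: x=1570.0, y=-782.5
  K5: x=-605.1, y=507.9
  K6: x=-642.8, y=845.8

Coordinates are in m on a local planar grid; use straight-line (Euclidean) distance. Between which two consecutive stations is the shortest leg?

K5–K6

Leg distances:
K1→K2: 1545.7 m
K2→K3: 2058.3 m
K3→K4: 698.7 m
K4→K5: 2529.1 m
K5→K6: 340.0 m
The shortest leg is K5–K6 at 340.0 m.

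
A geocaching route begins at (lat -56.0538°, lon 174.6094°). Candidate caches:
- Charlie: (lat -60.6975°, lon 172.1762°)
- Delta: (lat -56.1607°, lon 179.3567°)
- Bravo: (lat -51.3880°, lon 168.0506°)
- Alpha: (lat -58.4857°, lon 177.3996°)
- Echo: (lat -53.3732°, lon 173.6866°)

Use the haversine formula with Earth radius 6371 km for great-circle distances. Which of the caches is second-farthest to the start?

Charlie

Distances from the start ((lat -56.0538°, lon 174.6094°)):
Bravo: 674.2 km
Charlie: 535.4 km
Alpha: 318.2 km
Echo: 303.9 km
Delta: 294.5 km
The second-farthest is Charlie at 535.4 km.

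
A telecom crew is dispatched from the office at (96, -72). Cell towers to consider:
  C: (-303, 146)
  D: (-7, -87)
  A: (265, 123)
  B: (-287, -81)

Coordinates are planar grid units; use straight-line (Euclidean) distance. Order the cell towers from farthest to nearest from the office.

C, B, A, D

Computing each straight-line distance from (96, -72):
C (-303, 146): 454.7
B (-287, -81): 383.1
A (265, 123): 258.0
D (-7, -87): 104.1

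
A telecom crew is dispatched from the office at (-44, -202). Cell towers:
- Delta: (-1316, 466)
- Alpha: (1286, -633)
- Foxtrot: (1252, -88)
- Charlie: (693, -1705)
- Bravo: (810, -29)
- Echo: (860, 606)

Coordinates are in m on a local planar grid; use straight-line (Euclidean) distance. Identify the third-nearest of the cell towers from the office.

Distance to each, sorted:
Bravo: 871.3 m
Echo: 1212.5 m
Foxtrot: 1301.0 m
Alpha: 1398.1 m
Delta: 1436.7 m
Charlie: 1674.0 m
The third-nearest is Foxtrot at 1301.0 m.

Foxtrot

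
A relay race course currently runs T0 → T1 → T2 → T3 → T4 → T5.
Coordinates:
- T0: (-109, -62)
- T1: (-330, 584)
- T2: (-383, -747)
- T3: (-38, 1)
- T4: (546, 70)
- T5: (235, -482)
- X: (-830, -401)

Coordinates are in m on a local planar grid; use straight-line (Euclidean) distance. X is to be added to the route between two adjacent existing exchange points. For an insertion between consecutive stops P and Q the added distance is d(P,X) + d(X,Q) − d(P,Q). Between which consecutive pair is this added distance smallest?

Added distance for inserting X between each consecutive pair:
T0–T1: 1218.6 m
T1–T2: 337.8 m
T2–T3: 629.7 m
T3–T4: 1754.5 m
T4–T5: 1888.9 m
Smallest added distance is 337.8 m, inserting between T1 and T2.

between T1 and T2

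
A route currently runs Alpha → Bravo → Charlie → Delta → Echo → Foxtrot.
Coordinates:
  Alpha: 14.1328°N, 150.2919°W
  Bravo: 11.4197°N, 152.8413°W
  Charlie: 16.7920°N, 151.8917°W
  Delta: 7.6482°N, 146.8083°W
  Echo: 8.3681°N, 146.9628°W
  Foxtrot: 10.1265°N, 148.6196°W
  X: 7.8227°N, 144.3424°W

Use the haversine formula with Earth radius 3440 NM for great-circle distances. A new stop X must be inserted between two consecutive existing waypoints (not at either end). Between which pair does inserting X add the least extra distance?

Added distance for inserting X between each consecutive pair:
Alpha–Bravo: 842.6 NM
Bravo–Charlie: 917.0 NM
Charlie–Delta: 219.3 NM
Delta–Echo: 262.1 NM
Echo–Foxtrot: 303.9 NM
Smallest added distance is 219.3 NM, inserting between Charlie and Delta.

between Charlie and Delta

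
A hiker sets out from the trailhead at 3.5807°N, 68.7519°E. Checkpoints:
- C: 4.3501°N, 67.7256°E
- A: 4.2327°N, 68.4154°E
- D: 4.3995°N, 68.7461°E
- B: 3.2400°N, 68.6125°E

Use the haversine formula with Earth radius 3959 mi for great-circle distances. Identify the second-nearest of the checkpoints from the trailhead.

Distances from the trailhead (3.5807°N, 68.7519°E):
B: 25.4 mi
A: 50.7 mi
D: 56.6 mi
C: 88.5 mi
The second-nearest is A at 50.7 mi.

A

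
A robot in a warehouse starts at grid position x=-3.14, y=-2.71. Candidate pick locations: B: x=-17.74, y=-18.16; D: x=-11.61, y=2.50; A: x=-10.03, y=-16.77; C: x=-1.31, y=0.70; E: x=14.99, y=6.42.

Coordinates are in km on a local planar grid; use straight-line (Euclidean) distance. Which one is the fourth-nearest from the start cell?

Distances from the start cell (x=-3.14, y=-2.71):
C: 3.9 km
D: 9.9 km
A: 15.7 km
E: 20.3 km
B: 21.3 km
The fourth-nearest is E at 20.3 km.

E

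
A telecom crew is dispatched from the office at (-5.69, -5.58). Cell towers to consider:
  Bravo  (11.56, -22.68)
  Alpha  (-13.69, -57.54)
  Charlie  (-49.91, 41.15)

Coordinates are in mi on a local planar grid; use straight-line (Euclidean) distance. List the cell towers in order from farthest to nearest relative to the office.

Computing each straight-line distance from (-5.69, -5.58):
Charlie (-49.91, 41.15): 64.3 mi
Alpha (-13.69, -57.54): 52.6 mi
Bravo (11.56, -22.68): 24.3 mi

Charlie, Alpha, Bravo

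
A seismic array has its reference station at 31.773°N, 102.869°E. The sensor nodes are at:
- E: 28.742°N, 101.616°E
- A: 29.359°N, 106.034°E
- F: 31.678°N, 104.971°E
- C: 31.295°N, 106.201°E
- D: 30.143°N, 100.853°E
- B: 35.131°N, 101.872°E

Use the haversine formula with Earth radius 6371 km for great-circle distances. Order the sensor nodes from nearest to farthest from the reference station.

Distances from the reference station:
F 31.678°N, 104.971°E: 199.1 km
D 30.143°N, 100.853°E: 264.2 km
C 31.295°N, 106.201°E: 320.2 km
E 28.742°N, 101.616°E: 357.9 km
B 35.131°N, 101.872°E: 384.7 km
A 29.359°N, 106.034°E: 404.8 km

F, D, C, E, B, A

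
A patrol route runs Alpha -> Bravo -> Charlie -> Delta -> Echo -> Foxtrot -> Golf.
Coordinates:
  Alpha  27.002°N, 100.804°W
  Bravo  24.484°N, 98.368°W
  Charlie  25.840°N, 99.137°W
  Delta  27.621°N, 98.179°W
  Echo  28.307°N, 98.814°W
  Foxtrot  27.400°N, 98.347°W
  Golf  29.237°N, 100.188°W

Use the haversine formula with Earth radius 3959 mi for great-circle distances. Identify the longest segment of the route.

Leg distances:
Alpha→Bravo: 230.8 mi
Bravo→Charlie: 105.3 mi
Charlie→Delta: 136.5 mi
Delta→Echo: 61.2 mi
Echo→Foxtrot: 68.9 mi
Foxtrot→Golf: 169.3 mi
The longest leg is Alpha–Bravo at 230.8 mi.

Alpha–Bravo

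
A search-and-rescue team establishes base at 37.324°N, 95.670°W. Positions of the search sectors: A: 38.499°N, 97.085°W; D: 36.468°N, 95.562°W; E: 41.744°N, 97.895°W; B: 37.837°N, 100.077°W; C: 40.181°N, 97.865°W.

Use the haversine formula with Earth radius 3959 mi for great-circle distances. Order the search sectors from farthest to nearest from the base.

E, B, C, A, D

Distances from the base:
E 41.744°N, 97.895°W: 327.6 mi
B 37.837°N, 100.077°W: 243.9 mi
C 40.181°N, 97.865°W: 230.1 mi
A 38.499°N, 97.085°W: 112.0 mi
D 36.468°N, 95.562°W: 59.4 mi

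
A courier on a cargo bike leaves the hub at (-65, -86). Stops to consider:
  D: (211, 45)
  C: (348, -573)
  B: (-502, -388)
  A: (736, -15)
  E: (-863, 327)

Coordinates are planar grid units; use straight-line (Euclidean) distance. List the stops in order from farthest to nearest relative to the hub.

Computing each straight-line distance from (-65, -86):
E (-863, 327): 898.5
A (736, -15): 804.1
C (348, -573): 638.5
B (-502, -388): 531.2
D (211, 45): 305.5

E, A, C, B, D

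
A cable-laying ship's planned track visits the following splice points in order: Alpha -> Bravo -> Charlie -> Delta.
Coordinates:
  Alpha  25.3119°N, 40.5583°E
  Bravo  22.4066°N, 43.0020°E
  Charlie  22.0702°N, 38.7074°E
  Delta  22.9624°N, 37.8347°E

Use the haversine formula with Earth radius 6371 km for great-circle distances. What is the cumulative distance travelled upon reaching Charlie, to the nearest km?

Leg distances:
Alpha→Bravo: 407.5 km  (cumulative 407.5 km)
Bravo→Charlie: 443.6 km  (cumulative 851.1 km)
Cumulative distance at Charlie ≈ 851 km.

851 km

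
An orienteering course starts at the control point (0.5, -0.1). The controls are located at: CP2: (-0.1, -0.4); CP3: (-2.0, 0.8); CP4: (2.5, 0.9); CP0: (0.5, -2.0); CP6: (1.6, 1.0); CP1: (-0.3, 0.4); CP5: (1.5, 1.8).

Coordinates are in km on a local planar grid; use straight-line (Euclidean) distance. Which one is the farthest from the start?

Distance to each, sorted:
CP3: 2.7 km
CP4: 2.2 km
CP5: 2.1 km
CP0: 1.9 km
CP6: 1.6 km
CP1: 0.9 km
CP2: 0.7 km
The farthest is CP3 at 2.7 km.

CP3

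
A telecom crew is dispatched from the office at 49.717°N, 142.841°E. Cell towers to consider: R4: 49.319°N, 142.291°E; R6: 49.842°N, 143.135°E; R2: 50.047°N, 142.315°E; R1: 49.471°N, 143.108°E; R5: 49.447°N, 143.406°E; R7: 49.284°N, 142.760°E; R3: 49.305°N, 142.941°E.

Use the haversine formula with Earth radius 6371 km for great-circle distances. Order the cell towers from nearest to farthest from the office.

Computing each great-circle distance from 49.717°N, 142.841°E:
R6 49.842°N, 143.135°E: 25.3 km
R1 49.471°N, 143.108°E: 33.4 km
R3 49.305°N, 142.941°E: 46.4 km
R7 49.284°N, 142.760°E: 48.5 km
R5 49.447°N, 143.406°E: 50.6 km
R2 50.047°N, 142.315°E: 52.6 km
R4 49.319°N, 142.291°E: 59.5 km

R6, R1, R3, R7, R5, R2, R4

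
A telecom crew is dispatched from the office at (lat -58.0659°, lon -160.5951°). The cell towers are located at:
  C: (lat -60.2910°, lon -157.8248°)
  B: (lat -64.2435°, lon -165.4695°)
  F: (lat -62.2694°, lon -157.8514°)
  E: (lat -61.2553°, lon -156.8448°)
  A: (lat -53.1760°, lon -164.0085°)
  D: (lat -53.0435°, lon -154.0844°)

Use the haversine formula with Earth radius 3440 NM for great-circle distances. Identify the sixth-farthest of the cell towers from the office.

C

Distance to each, sorted:
B: 396.6 NM
D: 373.6 NM
A: 315.5 NM
F: 265.3 NM
E: 222.6 NM
C: 158.4 NM
The sixth-farthest is C at 158.4 NM.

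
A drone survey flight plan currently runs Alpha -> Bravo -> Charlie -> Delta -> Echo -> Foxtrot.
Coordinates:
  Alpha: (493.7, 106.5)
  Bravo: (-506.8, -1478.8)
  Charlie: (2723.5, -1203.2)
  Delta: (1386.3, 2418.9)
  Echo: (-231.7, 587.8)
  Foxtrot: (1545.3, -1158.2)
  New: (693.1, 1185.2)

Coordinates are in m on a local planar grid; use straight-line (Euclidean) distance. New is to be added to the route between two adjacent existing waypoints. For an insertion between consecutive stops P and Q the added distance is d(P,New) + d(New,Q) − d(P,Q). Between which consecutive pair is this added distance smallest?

Added distance for inserting New between each consecutive pair:
Alpha–Bravo: 2144.1 m
Bravo–Charlie: 2814.5 m
Charlie–Delta: 688.9 m
Delta–Echo: 72.6 m
Echo–Foxtrot: 1103.3 m
Smallest added distance is 72.6 m, inserting between Delta and Echo.

between Delta and Echo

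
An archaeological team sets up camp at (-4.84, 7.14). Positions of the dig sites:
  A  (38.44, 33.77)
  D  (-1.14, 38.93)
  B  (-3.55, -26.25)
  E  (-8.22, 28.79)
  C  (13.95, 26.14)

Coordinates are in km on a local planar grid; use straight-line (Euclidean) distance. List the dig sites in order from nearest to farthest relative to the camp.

E, C, D, B, A

Distances from the camp:
E (-8.22, 28.79): 21.9 km
C (13.95, 26.14): 26.7 km
D (-1.14, 38.93): 32.0 km
B (-3.55, -26.25): 33.4 km
A (38.44, 33.77): 50.8 km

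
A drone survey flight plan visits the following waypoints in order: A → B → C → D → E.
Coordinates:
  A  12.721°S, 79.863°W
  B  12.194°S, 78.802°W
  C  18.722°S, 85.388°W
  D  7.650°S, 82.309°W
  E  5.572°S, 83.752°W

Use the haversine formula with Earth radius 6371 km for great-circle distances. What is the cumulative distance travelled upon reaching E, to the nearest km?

Leg distances:
A→B: 129.2 km  (cumulative 129.2 km)
B→C: 1012.1 km  (cumulative 1141.4 km)
C→D: 1275.3 km  (cumulative 2416.7 km)
D→E: 280.7 km  (cumulative 2697.4 km)
Cumulative distance at E ≈ 2697 km.

2697 km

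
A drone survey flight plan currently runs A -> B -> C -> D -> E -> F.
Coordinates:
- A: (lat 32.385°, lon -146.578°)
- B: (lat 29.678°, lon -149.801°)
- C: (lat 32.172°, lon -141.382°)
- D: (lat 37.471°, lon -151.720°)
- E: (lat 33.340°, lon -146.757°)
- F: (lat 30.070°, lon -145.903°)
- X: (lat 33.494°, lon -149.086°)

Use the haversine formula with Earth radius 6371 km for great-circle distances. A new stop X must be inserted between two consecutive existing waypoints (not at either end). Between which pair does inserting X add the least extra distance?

between D and E

Added distance for inserting X between each consecutive pair:
A–B: 264.3 km
B–C: 314.9 km
C–D: 125.4 km
D–E: 76.5 km
E–F: 329.6 km
Smallest added distance is 76.5 km, inserting between D and E.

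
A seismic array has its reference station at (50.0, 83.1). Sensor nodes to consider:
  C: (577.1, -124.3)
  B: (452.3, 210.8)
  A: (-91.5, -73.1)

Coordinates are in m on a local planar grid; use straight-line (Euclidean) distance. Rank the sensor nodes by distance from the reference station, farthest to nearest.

C, B, A

Computing each straight-line distance from (50.0, 83.1):
C (577.1, -124.3): 566.4 m
B (452.3, 210.8): 422.1 m
A (-91.5, -73.1): 210.8 m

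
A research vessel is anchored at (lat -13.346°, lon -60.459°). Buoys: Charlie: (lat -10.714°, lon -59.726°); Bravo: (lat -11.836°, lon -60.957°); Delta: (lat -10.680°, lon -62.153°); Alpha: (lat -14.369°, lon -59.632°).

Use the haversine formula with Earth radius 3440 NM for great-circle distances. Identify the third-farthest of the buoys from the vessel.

Bravo

Distances from the vessel ((lat -13.346°, lon -60.459°)):
Delta: 188.5 NM
Charlie: 163.8 NM
Bravo: 95.2 NM
Alpha: 78.1 NM
The third-farthest is Bravo at 95.2 NM.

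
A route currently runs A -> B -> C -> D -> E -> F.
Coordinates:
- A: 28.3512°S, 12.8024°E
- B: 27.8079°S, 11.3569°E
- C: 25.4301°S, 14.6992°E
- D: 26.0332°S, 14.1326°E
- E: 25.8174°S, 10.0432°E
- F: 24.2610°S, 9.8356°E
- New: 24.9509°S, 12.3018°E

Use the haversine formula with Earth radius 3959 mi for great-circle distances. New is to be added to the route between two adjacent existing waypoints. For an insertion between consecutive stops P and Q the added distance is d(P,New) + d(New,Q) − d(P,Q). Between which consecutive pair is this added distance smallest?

between D and E

Added distance for inserting New between each consecutive pair:
A–B: 347.1 mi
B–C: 95.6 mi
C–D: 235.4 mi
D–E: 35.1 mi
E–F: 207.0 mi
Smallest added distance is 35.1 mi, inserting between D and E.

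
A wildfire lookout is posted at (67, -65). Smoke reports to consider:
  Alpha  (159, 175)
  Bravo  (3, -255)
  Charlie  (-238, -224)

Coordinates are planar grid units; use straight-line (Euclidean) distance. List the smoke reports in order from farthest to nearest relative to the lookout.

Charlie, Alpha, Bravo

Distances from the lookout:
Charlie (-238, -224): 344.0
Alpha (159, 175): 257.0
Bravo (3, -255): 200.5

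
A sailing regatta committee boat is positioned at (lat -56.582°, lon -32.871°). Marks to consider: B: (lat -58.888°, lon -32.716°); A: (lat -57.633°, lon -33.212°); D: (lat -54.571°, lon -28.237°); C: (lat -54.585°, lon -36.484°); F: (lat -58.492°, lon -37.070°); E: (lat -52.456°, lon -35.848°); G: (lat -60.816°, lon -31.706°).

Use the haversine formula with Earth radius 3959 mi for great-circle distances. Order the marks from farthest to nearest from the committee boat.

Distance from the committee boat at (lat -56.582°, lon -32.871°) to each:
E (lat -52.456°, lon -35.848°): 309.0 mi
G (lat -60.816°, lon -31.706°): 295.5 mi
D (lat -54.571°, lon -28.237°): 228.1 mi
F (lat -58.492°, lon -37.070°): 204.1 mi
C (lat -54.585°, lon -36.484°): 197.3 mi
B (lat -58.888°, lon -32.716°): 159.4 mi
A (lat -57.633°, lon -33.212°): 73.7 mi

E, G, D, F, C, B, A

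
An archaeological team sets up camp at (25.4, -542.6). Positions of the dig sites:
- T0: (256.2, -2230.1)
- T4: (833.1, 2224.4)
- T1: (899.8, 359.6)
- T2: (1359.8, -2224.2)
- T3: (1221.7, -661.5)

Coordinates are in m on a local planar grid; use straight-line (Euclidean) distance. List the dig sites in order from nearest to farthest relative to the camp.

Distance from the camp at (25.4, -542.6) to each:
T3 (1221.7, -661.5): 1202.2 m
T1 (899.8, 359.6): 1256.4 m
T0 (256.2, -2230.1): 1703.2 m
T2 (1359.8, -2224.2): 2146.7 m
T4 (833.1, 2224.4): 2882.5 m

T3, T1, T0, T2, T4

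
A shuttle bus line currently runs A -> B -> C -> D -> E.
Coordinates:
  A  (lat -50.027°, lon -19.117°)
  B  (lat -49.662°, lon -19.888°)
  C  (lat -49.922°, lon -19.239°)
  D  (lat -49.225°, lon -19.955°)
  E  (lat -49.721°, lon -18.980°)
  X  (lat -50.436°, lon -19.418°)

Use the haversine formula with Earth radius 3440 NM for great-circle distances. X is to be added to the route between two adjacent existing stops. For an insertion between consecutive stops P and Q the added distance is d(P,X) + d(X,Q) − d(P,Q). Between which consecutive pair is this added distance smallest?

Added distance for inserting X between each consecutive pair:
A–B: 40.0 NM
B–C: 51.9 NM
C–D: 57.0 NM
D–E: 73.4 NM
Smallest added distance is 40.0 NM, inserting between A and B.

between A and B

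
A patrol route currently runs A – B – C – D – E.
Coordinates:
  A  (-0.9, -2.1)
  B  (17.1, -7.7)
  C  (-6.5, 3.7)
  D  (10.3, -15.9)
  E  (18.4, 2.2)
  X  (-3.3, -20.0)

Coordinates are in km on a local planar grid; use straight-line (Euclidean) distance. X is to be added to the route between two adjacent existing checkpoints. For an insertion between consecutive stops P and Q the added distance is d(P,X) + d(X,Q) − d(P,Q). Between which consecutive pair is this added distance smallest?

between C and D

Added distance for inserting X between each consecutive pair:
A–B: 23.0 km
B–C: 21.5 km
C–D: 12.3 km
D–E: 25.4 km
Smallest added distance is 12.3 km, inserting between C and D.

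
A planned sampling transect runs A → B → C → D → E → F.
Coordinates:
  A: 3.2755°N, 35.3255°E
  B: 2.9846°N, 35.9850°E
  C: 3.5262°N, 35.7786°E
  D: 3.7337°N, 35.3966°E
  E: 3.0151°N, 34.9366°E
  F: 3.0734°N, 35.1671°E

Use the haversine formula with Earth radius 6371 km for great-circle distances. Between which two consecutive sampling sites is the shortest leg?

E–F

Leg distances:
A→B: 80.0 km
B→C: 64.4 km
C→D: 48.3 km
D→E: 94.8 km
E→F: 26.4 km
The shortest leg is E–F at 26.4 km.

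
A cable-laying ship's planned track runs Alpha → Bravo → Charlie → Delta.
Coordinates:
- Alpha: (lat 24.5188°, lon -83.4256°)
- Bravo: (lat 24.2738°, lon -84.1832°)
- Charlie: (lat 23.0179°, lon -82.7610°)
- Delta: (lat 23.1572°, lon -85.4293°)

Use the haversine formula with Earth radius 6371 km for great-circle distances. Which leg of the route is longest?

Charlie–Delta

Leg distances:
Alpha→Bravo: 81.4 km
Bravo→Charlie: 201.2 km
Charlie→Delta: 273.4 km
The longest leg is Charlie–Delta at 273.4 km.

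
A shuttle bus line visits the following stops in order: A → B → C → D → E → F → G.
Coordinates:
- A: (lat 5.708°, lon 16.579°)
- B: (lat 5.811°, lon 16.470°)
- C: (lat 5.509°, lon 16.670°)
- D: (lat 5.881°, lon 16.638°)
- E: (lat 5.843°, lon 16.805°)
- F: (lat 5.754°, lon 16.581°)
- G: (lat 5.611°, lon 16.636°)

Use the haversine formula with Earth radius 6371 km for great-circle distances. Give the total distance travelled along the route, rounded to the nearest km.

161 km

Leg distances:
A→B: 16.6 km  (cumulative 16.6 km)
B→C: 40.2 km  (cumulative 56.8 km)
C→D: 41.5 km  (cumulative 98.4 km)
D→E: 18.9 km  (cumulative 117.3 km)
E→F: 26.7 km  (cumulative 144.0 km)
F→G: 17.0 km  (cumulative 161.0 km)
Total route length ≈ 161 km.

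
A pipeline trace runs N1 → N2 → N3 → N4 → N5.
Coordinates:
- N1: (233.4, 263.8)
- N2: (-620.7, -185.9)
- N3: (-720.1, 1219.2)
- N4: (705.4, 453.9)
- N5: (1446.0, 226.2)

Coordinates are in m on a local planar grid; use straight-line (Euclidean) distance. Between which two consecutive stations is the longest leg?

Leg distances:
N1→N2: 965.3 m
N2→N3: 1408.6 m
N3→N4: 1617.9 m
N4→N5: 774.8 m
The longest leg is N3–N4 at 1617.9 m.

N3–N4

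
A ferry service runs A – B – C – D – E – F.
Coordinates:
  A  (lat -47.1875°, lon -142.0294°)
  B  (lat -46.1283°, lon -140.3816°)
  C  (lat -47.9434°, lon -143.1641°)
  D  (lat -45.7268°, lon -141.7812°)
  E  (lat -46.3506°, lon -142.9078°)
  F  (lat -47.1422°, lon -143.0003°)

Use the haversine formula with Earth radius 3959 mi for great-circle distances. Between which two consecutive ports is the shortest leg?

Leg distances:
A→B: 107.1 mi
B→C: 181.4 mi
C→D: 166.5 mi
D→E: 69.1 mi
E→F: 54.9 mi
The shortest leg is E–F at 54.9 mi.

E–F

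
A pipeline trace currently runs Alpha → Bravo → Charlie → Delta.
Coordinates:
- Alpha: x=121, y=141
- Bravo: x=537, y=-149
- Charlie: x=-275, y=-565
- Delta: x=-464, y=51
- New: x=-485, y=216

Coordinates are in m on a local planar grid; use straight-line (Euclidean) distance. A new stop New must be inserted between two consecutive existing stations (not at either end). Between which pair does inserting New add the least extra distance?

Added distance for inserting New between each consecutive pair:
Alpha–Bravo: 1188.7 m
Bravo–Charlie: 981.6 m
Charlie–Delta: 330.7 m
Smallest added distance is 330.7 m, inserting between Charlie and Delta.

between Charlie and Delta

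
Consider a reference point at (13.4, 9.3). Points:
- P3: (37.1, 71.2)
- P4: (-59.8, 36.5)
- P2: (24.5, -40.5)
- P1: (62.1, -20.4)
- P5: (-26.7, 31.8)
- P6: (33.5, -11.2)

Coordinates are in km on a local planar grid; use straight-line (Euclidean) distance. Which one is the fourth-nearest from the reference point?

P1

Distances from the reference point ((13.4, 9.3)):
P6: 28.7 km
P5: 46.0 km
P2: 51.0 km
P1: 57.0 km
P3: 66.3 km
P4: 78.1 km
The fourth-nearest is P1 at 57.0 km.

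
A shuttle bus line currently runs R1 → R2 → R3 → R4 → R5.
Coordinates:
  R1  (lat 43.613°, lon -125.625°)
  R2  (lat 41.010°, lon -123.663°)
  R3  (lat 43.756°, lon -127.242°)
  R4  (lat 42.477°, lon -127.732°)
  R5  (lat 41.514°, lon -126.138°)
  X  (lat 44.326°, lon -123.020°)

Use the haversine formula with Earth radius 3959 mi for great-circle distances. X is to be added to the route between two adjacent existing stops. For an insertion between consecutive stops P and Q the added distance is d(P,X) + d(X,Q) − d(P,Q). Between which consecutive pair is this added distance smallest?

Added distance for inserting X between each consecutive pair:
R1–R2: 164.1 mi
R2–R3: 181.5 mi
R3–R4: 390.4 mi
R4–R5: 413.6 mi
Smallest added distance is 164.1 mi, inserting between R1 and R2.

between R1 and R2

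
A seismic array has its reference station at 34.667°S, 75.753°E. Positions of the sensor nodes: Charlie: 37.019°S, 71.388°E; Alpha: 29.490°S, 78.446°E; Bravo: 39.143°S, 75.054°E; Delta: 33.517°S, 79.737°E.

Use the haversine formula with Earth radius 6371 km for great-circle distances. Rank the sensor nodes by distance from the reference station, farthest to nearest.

Distances from the reference station:
Alpha 29.490°S, 78.446°E: 629.0 km
Bravo 39.143°S, 75.054°E: 501.6 km
Charlie 37.019°S, 71.388°E: 472.4 km
Delta 33.517°S, 79.737°E: 388.5 km

Alpha, Bravo, Charlie, Delta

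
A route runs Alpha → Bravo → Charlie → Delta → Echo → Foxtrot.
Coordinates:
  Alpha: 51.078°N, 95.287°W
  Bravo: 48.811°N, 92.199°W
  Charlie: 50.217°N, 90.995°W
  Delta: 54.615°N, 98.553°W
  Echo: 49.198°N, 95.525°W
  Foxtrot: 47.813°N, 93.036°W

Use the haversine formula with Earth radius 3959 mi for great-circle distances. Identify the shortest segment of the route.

Bravo–Charlie

Leg distances:
Alpha→Bravo: 208.3 mi
Bravo→Charlie: 111.2 mi
Charlie→Delta: 439.8 mi
Delta→Echo: 395.8 mi
Echo→Foxtrot: 148.8 mi
The shortest leg is Bravo–Charlie at 111.2 mi.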